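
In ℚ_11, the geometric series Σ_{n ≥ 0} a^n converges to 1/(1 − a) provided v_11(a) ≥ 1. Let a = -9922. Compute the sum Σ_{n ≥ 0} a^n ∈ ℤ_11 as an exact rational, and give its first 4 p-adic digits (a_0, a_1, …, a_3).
Σ a^n = 1/(1 − a) = 1/9923;  first 4 digits = (1, 0, 6, 3)

v_11(a) = 2 ≥ 1, so the series converges in ℤ_11 to 1/(1 − a) = 1/(1 − (-9922)) = 1/9923. Expand this rational in ℤ_11: compute digits iteratively via d_i = x_i mod 11, x_{i+1} = (x_i − d_i)/11. The first 4 digits are (1, 0, 6, 3).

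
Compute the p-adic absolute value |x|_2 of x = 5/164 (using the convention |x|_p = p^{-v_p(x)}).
|5/164|_2 = 4

Step 1 — compute v_2(x) by factoring powers of 2 out of the numerator and denominator: v_2(5/164) = -2. Step 2 — apply |x|_p = p^{-v_p(x)} = 2^{2} = 4.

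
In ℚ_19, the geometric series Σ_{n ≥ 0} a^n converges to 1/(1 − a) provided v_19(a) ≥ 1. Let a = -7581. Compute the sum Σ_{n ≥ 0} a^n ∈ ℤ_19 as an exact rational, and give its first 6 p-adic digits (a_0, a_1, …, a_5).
Σ a^n = 1/(1 − a) = 1/7582;  first 6 digits = (1, 0, 17, 17, 3, 4)

v_19(a) = 2 ≥ 1, so the series converges in ℤ_19 to 1/(1 − a) = 1/(1 − (-7581)) = 1/7582. Expand this rational in ℤ_19: compute digits iteratively via d_i = x_i mod 19, x_{i+1} = (x_i − d_i)/19. The first 6 digits are (1, 0, 17, 17, 3, 4).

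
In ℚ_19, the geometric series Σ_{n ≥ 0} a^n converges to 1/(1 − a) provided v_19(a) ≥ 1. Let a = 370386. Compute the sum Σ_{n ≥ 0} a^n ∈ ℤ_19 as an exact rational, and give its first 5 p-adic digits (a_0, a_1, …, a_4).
Σ a^n = 1/(1 − a) = -1/370385;  first 5 digits = (1, 0, 0, 16, 2)

v_19(a) = 3 ≥ 1, so the series converges in ℤ_19 to 1/(1 − a) = 1/(1 − 370386) = -1/370385. Expand this rational in ℤ_19: compute digits iteratively via d_i = x_i mod 19, x_{i+1} = (x_i − d_i)/19. The first 5 digits are (1, 0, 0, 16, 2).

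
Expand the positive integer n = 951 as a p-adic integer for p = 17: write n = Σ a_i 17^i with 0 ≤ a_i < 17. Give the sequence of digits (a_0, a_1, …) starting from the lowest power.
(a_0, a_1, …) = (16, 4, 3)

Repeated division by 17 gives the digits low-to-high: 951 = 16 + 4·17^1 + 3·17^2. Digit sequence: (16, 4, 3).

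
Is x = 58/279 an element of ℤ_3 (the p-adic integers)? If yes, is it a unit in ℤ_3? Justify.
x ∉ ℤ_3 (v_3(x) = -2 < 0)

ℤ_3 = {x ∈ ℚ_3 : v_3(x) ≥ 0} and ℤ_3^× = {x ∈ ℤ_3 : v_3(x) = 0}. Here v_3(58/279) = v_3(num) − v_3(den) = -2; compare against these criteria.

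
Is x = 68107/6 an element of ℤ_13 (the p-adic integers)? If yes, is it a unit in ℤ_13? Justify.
x ∈ ℤ_13 but not a unit; v_13(x) = 3 > 0

ℤ_13 = {x ∈ ℚ_13 : v_13(x) ≥ 0} and ℤ_13^× = {x ∈ ℤ_13 : v_13(x) = 0}. Here v_13(68107/6) = v_13(num) − v_13(den) = 3; compare against these criteria.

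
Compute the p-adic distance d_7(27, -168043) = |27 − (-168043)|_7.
d_7(27, -168043) = 1/16807

Step 1 — x − y = 27 − (-168043) = 168070. Step 2 — v_7(168070) = 5 (factor: 168070 = (7^5 · 10); the sign does not affect v_p). Step 3 — |x − y|_7 = 7^{-5} = 1/16807.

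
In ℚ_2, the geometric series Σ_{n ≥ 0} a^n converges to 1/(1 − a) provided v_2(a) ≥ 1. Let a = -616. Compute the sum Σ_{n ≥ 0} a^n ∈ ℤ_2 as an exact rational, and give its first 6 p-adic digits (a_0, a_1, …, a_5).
Σ a^n = 1/(1 − a) = 1/617;  first 6 digits = (1, 0, 0, 1, 1, 0)

v_2(a) = 3 ≥ 1, so the series converges in ℤ_2 to 1/(1 − a) = 1/(1 − (-616)) = 1/617. Expand this rational in ℤ_2: compute digits iteratively via d_i = x_i mod 2, x_{i+1} = (x_i − d_i)/2. The first 6 digits are (1, 0, 0, 1, 1, 0).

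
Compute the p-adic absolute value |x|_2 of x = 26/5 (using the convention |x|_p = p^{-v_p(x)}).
|26/5|_2 = 1/2

Step 1 — compute v_2(x) by factoring powers of 2 out of the numerator and denominator: v_2(26/5) = 1. Step 2 — apply |x|_p = p^{-v_p(x)} = 2^{-1} = 1/2.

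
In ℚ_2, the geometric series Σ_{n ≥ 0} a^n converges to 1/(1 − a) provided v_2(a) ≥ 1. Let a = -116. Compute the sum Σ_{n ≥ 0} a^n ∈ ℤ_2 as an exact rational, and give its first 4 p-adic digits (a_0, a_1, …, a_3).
Σ a^n = 1/(1 − a) = 1/117;  first 4 digits = (1, 0, 1, 1)

v_2(a) = 2 ≥ 1, so the series converges in ℤ_2 to 1/(1 − a) = 1/(1 − (-116)) = 1/117. Expand this rational in ℤ_2: compute digits iteratively via d_i = x_i mod 2, x_{i+1} = (x_i − d_i)/2. The first 4 digits are (1, 0, 1, 1).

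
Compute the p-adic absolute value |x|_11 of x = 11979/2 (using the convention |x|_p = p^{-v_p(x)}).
|11979/2|_11 = 1/1331

Step 1 — compute v_11(x) by factoring powers of 11 out of the numerator and denominator: v_11(11979/2) = 3. Step 2 — apply |x|_p = p^{-v_p(x)} = 11^{-3} = 1/1331.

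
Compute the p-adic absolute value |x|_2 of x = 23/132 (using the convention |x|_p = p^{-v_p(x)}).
|23/132|_2 = 4

Step 1 — compute v_2(x) by factoring powers of 2 out of the numerator and denominator: v_2(23/132) = -2. Step 2 — apply |x|_p = p^{-v_p(x)} = 2^{2} = 4.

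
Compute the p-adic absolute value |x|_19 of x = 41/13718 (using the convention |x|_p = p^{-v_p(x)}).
|41/13718|_19 = 6859

Step 1 — compute v_19(x) by factoring powers of 19 out of the numerator and denominator: v_19(41/13718) = -3. Step 2 — apply |x|_p = p^{-v_p(x)} = 19^{3} = 6859.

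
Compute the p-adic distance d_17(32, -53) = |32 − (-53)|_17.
d_17(32, -53) = 1/17

Step 1 — x − y = 32 − (-53) = 85. Step 2 — v_17(85) = 1 (factor: 85 = (17^1 · 5); the sign does not affect v_p). Step 3 — |x − y|_17 = 17^{-1} = 1/17.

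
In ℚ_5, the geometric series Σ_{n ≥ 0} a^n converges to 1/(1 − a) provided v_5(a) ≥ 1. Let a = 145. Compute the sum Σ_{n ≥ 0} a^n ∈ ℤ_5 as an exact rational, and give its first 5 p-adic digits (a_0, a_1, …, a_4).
Σ a^n = 1/(1 − a) = -1/144;  first 5 digits = (1, 4, 1, 3, 2)

v_5(a) = 1 ≥ 1, so the series converges in ℤ_5 to 1/(1 − a) = 1/(1 − 145) = -1/144. Expand this rational in ℤ_5: compute digits iteratively via d_i = x_i mod 5, x_{i+1} = (x_i − d_i)/5. The first 5 digits are (1, 4, 1, 3, 2).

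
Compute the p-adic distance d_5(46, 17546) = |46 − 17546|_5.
d_5(46, 17546) = 1/625

Step 1 — x − y = 46 − 17546 = -17500. Step 2 — v_5(-17500) = 4 (factor: -17500 = −(5^4 · 28); the sign does not affect v_p). Step 3 — |x − y|_5 = 5^{-4} = 1/625.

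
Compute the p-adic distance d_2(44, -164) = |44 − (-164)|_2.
d_2(44, -164) = 1/16

Step 1 — x − y = 44 − (-164) = 208. Step 2 — v_2(208) = 4 (factor: 208 = (2^4 · 13); the sign does not affect v_p). Step 3 — |x − y|_2 = 2^{-4} = 1/16.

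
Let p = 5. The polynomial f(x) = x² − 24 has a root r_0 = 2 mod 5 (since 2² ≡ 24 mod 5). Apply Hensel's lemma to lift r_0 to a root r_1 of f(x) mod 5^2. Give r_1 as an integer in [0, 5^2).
r_1 = 7 (mod 25)

Hensel's recurrence: r_{i+1} = r_i − f(r_i)·(f′(r_i))^{-1} mod 5^{i+2}, with f′(x) = 2x. Iterate:
  r_0 = 2 (mod 5)
  r_1 = 7 (mod 25)
Final: r_1 = 7, and one checks f(r_1) ≡ 0 mod 5^2.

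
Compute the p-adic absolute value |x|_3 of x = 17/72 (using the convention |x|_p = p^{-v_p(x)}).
|17/72|_3 = 9

Step 1 — compute v_3(x) by factoring powers of 3 out of the numerator and denominator: v_3(17/72) = -2. Step 2 — apply |x|_p = p^{-v_p(x)} = 3^{2} = 9.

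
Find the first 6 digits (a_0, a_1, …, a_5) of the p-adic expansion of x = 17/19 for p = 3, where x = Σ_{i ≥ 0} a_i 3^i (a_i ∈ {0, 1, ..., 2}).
(a_0, …, a_5) = (2, 2, 0, 1, 1, 0)

v_3(17/19) = 0 (numerator and denominator both coprime to 3), so x ∈ ℤ_3^×. Compute digits iteratively via a_i = x_i mod 3, x_{i+1} = (x_i − a_i)/3, with x_0 = x:
  x_0 = 17/19;  a_0 = 2;  x_1 = (x_0 − 2)/3 = -7/19
  x_1 = -7/19;  a_1 = 2;  x_2 = (x_1 − 2)/3 = -15/19
  x_2 = -15/19;  a_2 = 0;  x_3 = (x_2 − 0)/3 = -5/19
  x_3 = -5/19;  a_3 = 1;  x_4 = (x_3 − 1)/3 = -8/19
  x_4 = -8/19;  a_4 = 1;  x_5 = (x_4 − 1)/3 = -9/19
  x_5 = -9/19;  a_5 = 0;  x_6 = (x_5 − 0)/3 = -3/19
Digits: (2, 2, 0, 1, 1, 0).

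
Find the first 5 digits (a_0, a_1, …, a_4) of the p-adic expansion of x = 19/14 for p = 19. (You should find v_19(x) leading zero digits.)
(a_0, …, a_4) = (0, 15, 6, 1, 4)

v_19(19/14) = 1, so a_0 = ... = a_0 = 0. Factor out: x = 19^1 · u with u = 1/14 a unit in ℤ_19. Expand u iteratively via a_{v+i} = u_i mod 19, u_{i+1} = (u_i − a_{v+i})/19:
  u_0 = 1/14;  a_1 = 15;  u_1 = (u_0 − 15)/19 = -11/14
  u_1 = -11/14;  a_2 = 6;  u_2 = (u_1 − 6)/19 = -5/14
  u_2 = -5/14;  a_3 = 1;  u_3 = (u_2 − 1)/19 = -1/14
  u_3 = -1/14;  a_4 = 4;  u_4 = (u_3 − 4)/19 = -3/14
Digits: (0, 15, 6, 1, 4).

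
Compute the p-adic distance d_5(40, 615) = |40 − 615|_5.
d_5(40, 615) = 1/25

Step 1 — x − y = 40 − 615 = -575. Step 2 — v_5(-575) = 2 (factor: -575 = −(5^2 · 23); the sign does not affect v_p). Step 3 — |x − y|_5 = 5^{-2} = 1/25.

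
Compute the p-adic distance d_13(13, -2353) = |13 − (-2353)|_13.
d_13(13, -2353) = 1/169

Step 1 — x − y = 13 − (-2353) = 2366. Step 2 — v_13(2366) = 2 (factor: 2366 = (13^2 · 14); the sign does not affect v_p). Step 3 — |x − y|_13 = 13^{-2} = 1/169.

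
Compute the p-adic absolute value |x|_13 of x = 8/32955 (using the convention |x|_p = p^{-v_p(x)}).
|8/32955|_13 = 2197

Step 1 — compute v_13(x) by factoring powers of 13 out of the numerator and denominator: v_13(8/32955) = -3. Step 2 — apply |x|_p = p^{-v_p(x)} = 13^{3} = 2197.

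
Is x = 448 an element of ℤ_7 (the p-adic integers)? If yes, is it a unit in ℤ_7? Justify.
x ∈ ℤ_7 but not a unit; v_7(x) = 1 > 0

ℤ_7 = {x ∈ ℚ_7 : v_7(x) ≥ 0} and ℤ_7^× = {x ∈ ℤ_7 : v_7(x) = 0}. Here v_7(448) = v_7(num) − v_7(den) = 1; compare against these criteria.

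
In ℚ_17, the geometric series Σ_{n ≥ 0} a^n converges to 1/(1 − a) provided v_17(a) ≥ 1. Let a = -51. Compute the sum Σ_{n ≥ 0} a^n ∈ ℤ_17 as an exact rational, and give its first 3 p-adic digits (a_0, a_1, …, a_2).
Σ a^n = 1/(1 − a) = 1/52;  first 3 digits = (1, 14, 8)

v_17(a) = 1 ≥ 1, so the series converges in ℤ_17 to 1/(1 − a) = 1/(1 − (-51)) = 1/52. Expand this rational in ℤ_17: compute digits iteratively via d_i = x_i mod 17, x_{i+1} = (x_i − d_i)/17. The first 3 digits are (1, 14, 8).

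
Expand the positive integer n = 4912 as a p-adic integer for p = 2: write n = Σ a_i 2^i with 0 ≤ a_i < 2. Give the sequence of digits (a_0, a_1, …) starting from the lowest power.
(a_0, a_1, …) = (0, 0, 0, 0, 1, 1, 0, 0, 1, 1, 0, 0, 1)

Repeated division by 2 gives the digits low-to-high: 4912 = 1·2^4 + 1·2^5 + 1·2^8 + 1·2^9 + 1·2^12. Digit sequence: (0, 0, 0, 0, 1, 1, 0, 0, 1, 1, 0, 0, 1).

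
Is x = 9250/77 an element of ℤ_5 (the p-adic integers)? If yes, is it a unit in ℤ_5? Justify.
x ∈ ℤ_5 but not a unit; v_5(x) = 3 > 0

ℤ_5 = {x ∈ ℚ_5 : v_5(x) ≥ 0} and ℤ_5^× = {x ∈ ℤ_5 : v_5(x) = 0}. Here v_5(9250/77) = v_5(num) − v_5(den) = 3; compare against these criteria.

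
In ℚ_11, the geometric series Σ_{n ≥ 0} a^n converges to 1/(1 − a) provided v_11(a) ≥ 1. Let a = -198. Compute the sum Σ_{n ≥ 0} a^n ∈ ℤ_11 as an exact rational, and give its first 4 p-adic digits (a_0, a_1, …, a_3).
Σ a^n = 1/(1 − a) = 1/199;  first 4 digits = (1, 4, 3, 5)

v_11(a) = 1 ≥ 1, so the series converges in ℤ_11 to 1/(1 − a) = 1/(1 − (-198)) = 1/199. Expand this rational in ℤ_11: compute digits iteratively via d_i = x_i mod 11, x_{i+1} = (x_i − d_i)/11. The first 4 digits are (1, 4, 3, 5).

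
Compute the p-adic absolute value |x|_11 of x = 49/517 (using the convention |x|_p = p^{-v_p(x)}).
|49/517|_11 = 11

Step 1 — compute v_11(x) by factoring powers of 11 out of the numerator and denominator: v_11(49/517) = -1. Step 2 — apply |x|_p = p^{-v_p(x)} = 11^{1} = 11.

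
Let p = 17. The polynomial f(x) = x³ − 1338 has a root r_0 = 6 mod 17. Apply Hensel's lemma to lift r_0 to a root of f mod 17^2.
r_1 = 193 (mod 289)

Hensel: r_{i+1} = r_i − f(r_i)/f′(r_i) mod 17^{i+2}, where f′(x) = 3x². Iterate:
  r_0 = 6 (mod 17)
  r_1 = 193 (mod 289)
Final: r = 193 with f(r) ≡ 0 mod 17^2.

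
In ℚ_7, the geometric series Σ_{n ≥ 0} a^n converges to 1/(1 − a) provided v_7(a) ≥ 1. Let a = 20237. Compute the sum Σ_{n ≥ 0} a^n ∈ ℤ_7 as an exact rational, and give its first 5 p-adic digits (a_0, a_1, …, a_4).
Σ a^n = 1/(1 − a) = -1/20236;  first 5 digits = (1, 0, 0, 3, 1)

v_7(a) = 3 ≥ 1, so the series converges in ℤ_7 to 1/(1 − a) = 1/(1 − 20237) = -1/20236. Expand this rational in ℤ_7: compute digits iteratively via d_i = x_i mod 7, x_{i+1} = (x_i − d_i)/7. The first 5 digits are (1, 0, 0, 3, 1).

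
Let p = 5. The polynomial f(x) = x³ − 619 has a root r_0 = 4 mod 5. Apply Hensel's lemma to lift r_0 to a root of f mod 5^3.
r_2 = 14 (mod 125)

Hensel: r_{i+1} = r_i − f(r_i)/f′(r_i) mod 5^{i+2}, where f′(x) = 3x². Iterate:
  r_0 = 4 (mod 5)
  r_1 = 14 (mod 25)
  r_2 = 14 (mod 125)
Final: r = 14 with f(r) ≡ 0 mod 5^3.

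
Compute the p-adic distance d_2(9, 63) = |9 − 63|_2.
d_2(9, 63) = 1/2

Step 1 — x − y = 9 − 63 = -54. Step 2 — v_2(-54) = 1 (factor: -54 = −(2^1 · 27); the sign does not affect v_p). Step 3 — |x − y|_2 = 2^{-1} = 1/2.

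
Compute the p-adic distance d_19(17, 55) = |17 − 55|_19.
d_19(17, 55) = 1/19

Step 1 — x − y = 17 − 55 = -38. Step 2 — v_19(-38) = 1 (factor: -38 = −(19^1 · 2); the sign does not affect v_p). Step 3 — |x − y|_19 = 19^{-1} = 1/19.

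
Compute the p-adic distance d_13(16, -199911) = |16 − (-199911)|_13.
d_13(16, -199911) = 1/28561

Step 1 — x − y = 16 − (-199911) = 199927. Step 2 — v_13(199927) = 4 (factor: 199927 = (13^4 · 7); the sign does not affect v_p). Step 3 — |x − y|_13 = 13^{-4} = 1/28561.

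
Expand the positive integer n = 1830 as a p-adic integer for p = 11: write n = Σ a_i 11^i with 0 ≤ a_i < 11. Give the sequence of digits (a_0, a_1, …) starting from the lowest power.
(a_0, a_1, …) = (4, 1, 4, 1)

Repeated division by 11 gives the digits low-to-high: 1830 = 4 + 1·11^1 + 4·11^2 + 1·11^3. Digit sequence: (4, 1, 4, 1).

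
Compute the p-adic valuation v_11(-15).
v_11(-15) = 0

v_11(n) is the largest exponent k such that 11^k divides n. Factor out: -15 = -11^0 · 15. (Sign doesn't affect v_p.) So v_11(-15) = 0.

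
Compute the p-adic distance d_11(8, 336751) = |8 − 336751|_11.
d_11(8, 336751) = 1/14641

Step 1 — x − y = 8 − 336751 = -336743. Step 2 — v_11(-336743) = 4 (factor: -336743 = −(11^4 · 23); the sign does not affect v_p). Step 3 — |x − y|_11 = 11^{-4} = 1/14641.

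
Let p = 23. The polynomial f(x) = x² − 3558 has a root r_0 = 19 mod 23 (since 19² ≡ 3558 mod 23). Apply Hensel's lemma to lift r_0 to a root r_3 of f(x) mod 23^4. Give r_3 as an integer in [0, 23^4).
r_3 = 106279 (mod 279841)

Hensel's recurrence: r_{i+1} = r_i − f(r_i)·(f′(r_i))^{-1} mod 23^{i+2}, with f′(x) = 2x. Iterate:
  r_0 = 19 (mod 23)
  r_1 = 479 (mod 529)
  r_2 = 8943 (mod 12167)
  r_3 = 106279 (mod 279841)
Final: r_3 = 106279, and one checks f(r_3) ≡ 0 mod 23^4.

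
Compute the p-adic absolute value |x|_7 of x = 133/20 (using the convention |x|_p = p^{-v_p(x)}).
|133/20|_7 = 1/7

Step 1 — compute v_7(x) by factoring powers of 7 out of the numerator and denominator: v_7(133/20) = 1. Step 2 — apply |x|_p = p^{-v_p(x)} = 7^{-1} = 1/7.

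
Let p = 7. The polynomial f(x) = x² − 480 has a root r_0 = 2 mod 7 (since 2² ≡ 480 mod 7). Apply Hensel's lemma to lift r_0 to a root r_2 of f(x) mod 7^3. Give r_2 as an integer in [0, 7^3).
r_2 = 268 (mod 343)

Hensel's recurrence: r_{i+1} = r_i − f(r_i)·(f′(r_i))^{-1} mod 7^{i+2}, with f′(x) = 2x. Iterate:
  r_0 = 2 (mod 7)
  r_1 = 23 (mod 49)
  r_2 = 268 (mod 343)
Final: r_2 = 268, and one checks f(r_2) ≡ 0 mod 7^3.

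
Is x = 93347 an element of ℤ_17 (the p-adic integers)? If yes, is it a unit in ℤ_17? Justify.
x ∈ ℤ_17 but not a unit; v_17(x) = 3 > 0

ℤ_17 = {x ∈ ℚ_17 : v_17(x) ≥ 0} and ℤ_17^× = {x ∈ ℤ_17 : v_17(x) = 0}. Here v_17(93347) = v_17(num) − v_17(den) = 3; compare against these criteria.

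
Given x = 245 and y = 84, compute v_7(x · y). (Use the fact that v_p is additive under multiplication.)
v_7(20580) = 3

v_p(x) = 2 (factor: 245 = 7^2 · 5); v_p(y) = 1 (factor: 84 = 7^1 · 12). Additivity: v_p(xy) = v_p(x) + v_p(y) = 2 + 1 = 3. (Direct check: xy = 20580 = 7^3 · (60).)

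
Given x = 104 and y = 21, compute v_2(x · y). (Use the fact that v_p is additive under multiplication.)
v_2(2184) = 3

v_p(x) = 3 (factor: 104 = 2^3 · 13); v_p(y) = 0 (factor: 21 = 2^0 · 21). Additivity: v_p(xy) = v_p(x) + v_p(y) = 3 + 0 = 3. (Direct check: xy = 2184 = 2^3 · (273).)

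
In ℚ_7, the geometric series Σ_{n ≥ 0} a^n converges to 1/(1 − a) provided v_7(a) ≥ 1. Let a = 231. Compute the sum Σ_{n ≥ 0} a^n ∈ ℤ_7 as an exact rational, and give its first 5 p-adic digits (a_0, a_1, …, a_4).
Σ a^n = 1/(1 − a) = -1/230;  first 5 digits = (1, 5, 1, 1, 6)

v_7(a) = 1 ≥ 1, so the series converges in ℤ_7 to 1/(1 − a) = 1/(1 − 231) = -1/230. Expand this rational in ℤ_7: compute digits iteratively via d_i = x_i mod 7, x_{i+1} = (x_i − d_i)/7. The first 5 digits are (1, 5, 1, 1, 6).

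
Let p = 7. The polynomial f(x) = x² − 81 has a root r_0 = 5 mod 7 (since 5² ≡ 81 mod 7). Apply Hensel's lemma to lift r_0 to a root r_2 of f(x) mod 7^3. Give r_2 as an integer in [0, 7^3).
r_2 = 334 (mod 343)

Hensel's recurrence: r_{i+1} = r_i − f(r_i)·(f′(r_i))^{-1} mod 7^{i+2}, with f′(x) = 2x. Iterate:
  r_0 = 5 (mod 7)
  r_1 = 40 (mod 49)
  r_2 = 334 (mod 343)
Final: r_2 = 334, and one checks f(r_2) ≡ 0 mod 7^3.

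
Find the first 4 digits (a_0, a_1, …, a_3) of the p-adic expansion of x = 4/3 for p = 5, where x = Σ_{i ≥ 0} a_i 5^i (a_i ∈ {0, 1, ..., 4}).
(a_0, …, a_3) = (3, 3, 1, 3)

v_5(4/3) = 0 (numerator and denominator both coprime to 5), so x ∈ ℤ_5^×. Compute digits iteratively via a_i = x_i mod 5, x_{i+1} = (x_i − a_i)/5, with x_0 = x:
  x_0 = 4/3;  a_0 = 3;  x_1 = (x_0 − 3)/5 = -1/3
  x_1 = -1/3;  a_1 = 3;  x_2 = (x_1 − 3)/5 = -2/3
  x_2 = -2/3;  a_2 = 1;  x_3 = (x_2 − 1)/5 = -1/3
  x_3 = -1/3;  a_3 = 3;  x_4 = (x_3 − 3)/5 = -2/3
Digits: (3, 3, 1, 3).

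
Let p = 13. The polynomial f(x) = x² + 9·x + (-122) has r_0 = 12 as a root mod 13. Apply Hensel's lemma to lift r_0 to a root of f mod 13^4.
r_3 = 11075 (mod 28561)

Hensel: r_{i+1} = r_i − f(r_i)·(f′(r_i))^{-1} mod 13^{i+2}, f′(x) = 2x + 9. Iterate:
  r_0 = 12 (mod 13)
  r_1 = 90 (mod 169)
  r_2 = 90 (mod 2197)
  r_3 = 11075 (mod 28561)
Final: r = 11075 satisfies f(r) ≡ 0 mod 13^4.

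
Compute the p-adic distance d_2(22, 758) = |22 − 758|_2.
d_2(22, 758) = 1/32

Step 1 — x − y = 22 − 758 = -736. Step 2 — v_2(-736) = 5 (factor: -736 = −(2^5 · 23); the sign does not affect v_p). Step 3 — |x − y|_2 = 2^{-5} = 1/32.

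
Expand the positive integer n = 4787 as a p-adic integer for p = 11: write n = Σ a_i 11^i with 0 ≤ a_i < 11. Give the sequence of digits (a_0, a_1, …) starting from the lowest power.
(a_0, a_1, …) = (2, 6, 6, 3)

Repeated division by 11 gives the digits low-to-high: 4787 = 2 + 6·11^1 + 6·11^2 + 3·11^3. Digit sequence: (2, 6, 6, 3).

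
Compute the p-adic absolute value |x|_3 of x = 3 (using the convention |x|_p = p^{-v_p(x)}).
|3|_3 = 1/3

Step 1 — compute v_3(x) by factoring powers of 3 out of the numerator and denominator: v_3(3) = 1. Step 2 — apply |x|_p = p^{-v_p(x)} = 3^{-1} = 1/3.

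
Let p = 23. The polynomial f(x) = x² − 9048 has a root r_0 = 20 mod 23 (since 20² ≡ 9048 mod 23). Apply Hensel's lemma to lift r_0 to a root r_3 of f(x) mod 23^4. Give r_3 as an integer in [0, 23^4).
r_3 = 127831 (mod 279841)

Hensel's recurrence: r_{i+1} = r_i − f(r_i)·(f′(r_i))^{-1} mod 23^{i+2}, with f′(x) = 2x. Iterate:
  r_0 = 20 (mod 23)
  r_1 = 342 (mod 529)
  r_2 = 6161 (mod 12167)
  r_3 = 127831 (mod 279841)
Final: r_3 = 127831, and one checks f(r_3) ≡ 0 mod 23^4.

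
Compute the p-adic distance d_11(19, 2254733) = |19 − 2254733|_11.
d_11(19, 2254733) = 1/161051

Step 1 — x − y = 19 − 2254733 = -2254714. Step 2 — v_11(-2254714) = 5 (factor: -2254714 = −(11^5 · 14); the sign does not affect v_p). Step 3 — |x − y|_11 = 11^{-5} = 1/161051.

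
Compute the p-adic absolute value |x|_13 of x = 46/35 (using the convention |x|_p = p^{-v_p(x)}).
|46/35|_13 = 1

Step 1 — compute v_13(x) by factoring powers of 13 out of the numerator and denominator: v_13(46/35) = 0. Step 2 — apply |x|_p = p^{-v_p(x)} = 13^{0} = 1.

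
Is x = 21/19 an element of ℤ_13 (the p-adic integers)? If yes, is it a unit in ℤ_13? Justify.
x ∈ ℤ_13^× (unit); v_13(x) = 0

ℤ_13 = {x ∈ ℚ_13 : v_13(x) ≥ 0} and ℤ_13^× = {x ∈ ℤ_13 : v_13(x) = 0}. Here v_13(21/19) = v_13(num) − v_13(den) = 0; compare against these criteria.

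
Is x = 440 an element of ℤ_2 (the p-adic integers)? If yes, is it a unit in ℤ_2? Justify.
x ∈ ℤ_2 but not a unit; v_2(x) = 3 > 0

ℤ_2 = {x ∈ ℚ_2 : v_2(x) ≥ 0} and ℤ_2^× = {x ∈ ℤ_2 : v_2(x) = 0}. Here v_2(440) = v_2(num) − v_2(den) = 3; compare against these criteria.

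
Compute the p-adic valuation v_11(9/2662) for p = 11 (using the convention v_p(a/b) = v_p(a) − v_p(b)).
v_11(9/2662) = -3

Factor powers of 11 from the numerator and denominator of the reduced fraction: 9 = 11^0 · 9 and 2662 = 11^3 · 2. Apply v_p(a/b) = v_p(a) − v_p(b): v_11(9/2662) = 0 − 3 = -3.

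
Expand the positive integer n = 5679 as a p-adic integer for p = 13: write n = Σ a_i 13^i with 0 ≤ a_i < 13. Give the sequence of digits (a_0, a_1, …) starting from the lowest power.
(a_0, a_1, …) = (11, 7, 7, 2)

Repeated division by 13 gives the digits low-to-high: 5679 = 11 + 7·13^1 + 7·13^2 + 2·13^3. Digit sequence: (11, 7, 7, 2).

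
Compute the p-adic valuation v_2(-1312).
v_2(-1312) = 5

v_2(n) is the largest exponent k such that 2^k divides n. Factor out: -1312 = -2^5 · 41. (Sign doesn't affect v_p.) So v_2(-1312) = 5.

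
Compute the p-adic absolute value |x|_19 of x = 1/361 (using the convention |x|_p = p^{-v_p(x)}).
|1/361|_19 = 361

Step 1 — compute v_19(x) by factoring powers of 19 out of the numerator and denominator: v_19(1/361) = -2. Step 2 — apply |x|_p = p^{-v_p(x)} = 19^{2} = 361.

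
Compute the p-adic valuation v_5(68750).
v_5(68750) = 5

v_5(n) is the largest exponent k such that 5^k divides n. Factor out: 68750 = 5^5 · 22. (Sign doesn't affect v_p.) So v_5(68750) = 5.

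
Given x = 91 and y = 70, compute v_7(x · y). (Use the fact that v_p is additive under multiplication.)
v_7(6370) = 2

v_p(x) = 1 (factor: 91 = 7^1 · 13); v_p(y) = 1 (factor: 70 = 7^1 · 10). Additivity: v_p(xy) = v_p(x) + v_p(y) = 1 + 1 = 2. (Direct check: xy = 6370 = 7^2 · (130).)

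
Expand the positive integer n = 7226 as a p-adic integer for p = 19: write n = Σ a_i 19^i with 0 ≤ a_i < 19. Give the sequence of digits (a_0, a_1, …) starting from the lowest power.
(a_0, a_1, …) = (6, 0, 1, 1)

Repeated division by 19 gives the digits low-to-high: 7226 = 6 + 1·19^2 + 1·19^3. Digit sequence: (6, 0, 1, 1).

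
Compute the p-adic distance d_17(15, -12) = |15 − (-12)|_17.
d_17(15, -12) = 1

Step 1 — x − y = 15 − (-12) = 27. Step 2 — v_17(27) = 0 (factor: 27 = (17^0 · 27); the sign does not affect v_p). Step 3 — |x − y|_17 = 17^{0} = 1.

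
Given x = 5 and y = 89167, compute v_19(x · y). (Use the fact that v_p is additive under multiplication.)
v_19(445835) = 3

v_p(x) = 0 (factor: 5 = 19^0 · 5); v_p(y) = 3 (factor: 89167 = 19^3 · 13). Additivity: v_p(xy) = v_p(x) + v_p(y) = 0 + 3 = 3. (Direct check: xy = 445835 = 19^3 · (65).)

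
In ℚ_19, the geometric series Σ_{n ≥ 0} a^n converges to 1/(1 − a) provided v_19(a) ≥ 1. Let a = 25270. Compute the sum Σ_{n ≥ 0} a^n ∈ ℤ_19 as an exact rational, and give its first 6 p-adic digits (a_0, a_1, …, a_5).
Σ a^n = 1/(1 − a) = -1/25269;  first 6 digits = (1, 0, 13, 3, 17, 10)

v_19(a) = 2 ≥ 1, so the series converges in ℤ_19 to 1/(1 − a) = 1/(1 − 25270) = -1/25269. Expand this rational in ℤ_19: compute digits iteratively via d_i = x_i mod 19, x_{i+1} = (x_i − d_i)/19. The first 6 digits are (1, 0, 13, 3, 17, 10).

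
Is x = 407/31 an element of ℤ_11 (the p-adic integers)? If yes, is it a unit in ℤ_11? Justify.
x ∈ ℤ_11 but not a unit; v_11(x) = 1 > 0

ℤ_11 = {x ∈ ℚ_11 : v_11(x) ≥ 0} and ℤ_11^× = {x ∈ ℤ_11 : v_11(x) = 0}. Here v_11(407/31) = v_11(num) − v_11(den) = 1; compare against these criteria.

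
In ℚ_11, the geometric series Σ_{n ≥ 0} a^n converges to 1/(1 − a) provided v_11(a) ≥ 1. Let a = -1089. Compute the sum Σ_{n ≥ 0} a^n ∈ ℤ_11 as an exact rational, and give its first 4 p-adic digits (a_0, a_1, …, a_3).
Σ a^n = 1/(1 − a) = 1/1090;  first 4 digits = (1, 0, 2, 10)

v_11(a) = 2 ≥ 1, so the series converges in ℤ_11 to 1/(1 − a) = 1/(1 − (-1089)) = 1/1090. Expand this rational in ℤ_11: compute digits iteratively via d_i = x_i mod 11, x_{i+1} = (x_i − d_i)/11. The first 4 digits are (1, 0, 2, 10).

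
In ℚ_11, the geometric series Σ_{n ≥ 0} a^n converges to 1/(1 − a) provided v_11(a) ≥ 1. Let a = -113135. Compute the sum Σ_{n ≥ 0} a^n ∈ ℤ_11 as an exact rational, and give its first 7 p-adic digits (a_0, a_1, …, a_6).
Σ a^n = 1/(1 − a) = 1/113136;  first 7 digits = (1, 0, 0, 3, 3, 10, 8)

v_11(a) = 3 ≥ 1, so the series converges in ℤ_11 to 1/(1 − a) = 1/(1 − (-113135)) = 1/113136. Expand this rational in ℤ_11: compute digits iteratively via d_i = x_i mod 11, x_{i+1} = (x_i − d_i)/11. The first 7 digits are (1, 0, 0, 3, 3, 10, 8).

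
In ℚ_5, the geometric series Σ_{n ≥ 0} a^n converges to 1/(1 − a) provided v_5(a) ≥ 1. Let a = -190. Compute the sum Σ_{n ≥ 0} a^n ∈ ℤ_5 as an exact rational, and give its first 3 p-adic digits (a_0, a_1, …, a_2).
Σ a^n = 1/(1 − a) = 1/191;  first 3 digits = (1, 2, 1)

v_5(a) = 1 ≥ 1, so the series converges in ℤ_5 to 1/(1 − a) = 1/(1 − (-190)) = 1/191. Expand this rational in ℤ_5: compute digits iteratively via d_i = x_i mod 5, x_{i+1} = (x_i − d_i)/5. The first 3 digits are (1, 2, 1).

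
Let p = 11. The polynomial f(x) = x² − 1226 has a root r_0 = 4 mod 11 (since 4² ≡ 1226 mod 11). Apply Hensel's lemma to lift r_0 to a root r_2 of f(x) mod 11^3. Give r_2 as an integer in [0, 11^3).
r_2 = 488 (mod 1331)

Hensel's recurrence: r_{i+1} = r_i − f(r_i)·(f′(r_i))^{-1} mod 11^{i+2}, with f′(x) = 2x. Iterate:
  r_0 = 4 (mod 11)
  r_1 = 4 (mod 121)
  r_2 = 488 (mod 1331)
Final: r_2 = 488, and one checks f(r_2) ≡ 0 mod 11^3.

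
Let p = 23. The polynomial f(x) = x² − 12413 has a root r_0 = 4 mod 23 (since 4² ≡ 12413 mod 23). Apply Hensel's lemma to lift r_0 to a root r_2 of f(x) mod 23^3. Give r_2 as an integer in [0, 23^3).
r_2 = 4397 (mod 12167)

Hensel's recurrence: r_{i+1} = r_i − f(r_i)·(f′(r_i))^{-1} mod 23^{i+2}, with f′(x) = 2x. Iterate:
  r_0 = 4 (mod 23)
  r_1 = 165 (mod 529)
  r_2 = 4397 (mod 12167)
Final: r_2 = 4397, and one checks f(r_2) ≡ 0 mod 23^3.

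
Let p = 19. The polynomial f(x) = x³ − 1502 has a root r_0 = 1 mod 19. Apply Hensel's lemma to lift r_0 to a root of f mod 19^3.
r_2 = 4713 (mod 6859)

Hensel: r_{i+1} = r_i − f(r_i)/f′(r_i) mod 19^{i+2}, where f′(x) = 3x². Iterate:
  r_0 = 1 (mod 19)
  r_1 = 20 (mod 361)
  r_2 = 4713 (mod 6859)
Final: r = 4713 with f(r) ≡ 0 mod 19^3.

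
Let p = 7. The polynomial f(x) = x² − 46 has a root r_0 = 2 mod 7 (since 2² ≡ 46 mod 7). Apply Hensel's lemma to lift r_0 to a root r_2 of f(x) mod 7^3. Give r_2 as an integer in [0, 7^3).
r_2 = 135 (mod 343)

Hensel's recurrence: r_{i+1} = r_i − f(r_i)·(f′(r_i))^{-1} mod 7^{i+2}, with f′(x) = 2x. Iterate:
  r_0 = 2 (mod 7)
  r_1 = 37 (mod 49)
  r_2 = 135 (mod 343)
Final: r_2 = 135, and one checks f(r_2) ≡ 0 mod 7^3.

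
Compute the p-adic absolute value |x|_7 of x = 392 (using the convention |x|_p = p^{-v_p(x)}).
|392|_7 = 1/49

Step 1 — compute v_7(x) by factoring powers of 7 out of the numerator and denominator: v_7(392) = 2. Step 2 — apply |x|_p = p^{-v_p(x)} = 7^{-2} = 1/49.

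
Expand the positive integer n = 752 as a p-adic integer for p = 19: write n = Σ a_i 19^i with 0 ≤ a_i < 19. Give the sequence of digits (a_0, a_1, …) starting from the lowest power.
(a_0, a_1, …) = (11, 1, 2)

Repeated division by 19 gives the digits low-to-high: 752 = 11 + 1·19^1 + 2·19^2. Digit sequence: (11, 1, 2).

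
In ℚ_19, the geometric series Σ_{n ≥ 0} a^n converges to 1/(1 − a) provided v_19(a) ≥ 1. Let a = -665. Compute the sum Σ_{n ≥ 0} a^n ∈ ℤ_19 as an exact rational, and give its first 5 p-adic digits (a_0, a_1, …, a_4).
Σ a^n = 1/(1 − a) = 1/666;  first 5 digits = (1, 3, 7, 15, 12)

v_19(a) = 1 ≥ 1, so the series converges in ℤ_19 to 1/(1 − a) = 1/(1 − (-665)) = 1/666. Expand this rational in ℤ_19: compute digits iteratively via d_i = x_i mod 19, x_{i+1} = (x_i − d_i)/19. The first 5 digits are (1, 3, 7, 15, 12).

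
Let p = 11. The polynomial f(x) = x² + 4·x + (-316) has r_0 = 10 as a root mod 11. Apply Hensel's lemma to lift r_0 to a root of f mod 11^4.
r_3 = 5906 (mod 14641)

Hensel: r_{i+1} = r_i − f(r_i)·(f′(r_i))^{-1} mod 11^{i+2}, f′(x) = 2x + 4. Iterate:
  r_0 = 10 (mod 11)
  r_1 = 98 (mod 121)
  r_2 = 582 (mod 1331)
  r_3 = 5906 (mod 14641)
Final: r = 5906 satisfies f(r) ≡ 0 mod 11^4.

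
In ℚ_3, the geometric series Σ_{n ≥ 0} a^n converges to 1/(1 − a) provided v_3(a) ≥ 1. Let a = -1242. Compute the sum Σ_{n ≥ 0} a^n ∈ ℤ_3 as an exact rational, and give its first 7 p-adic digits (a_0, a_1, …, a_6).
Σ a^n = 1/(1 − a) = 1/1243;  first 7 digits = (1, 0, 0, 2, 2, 0, 2)

v_3(a) = 3 ≥ 1, so the series converges in ℤ_3 to 1/(1 − a) = 1/(1 − (-1242)) = 1/1243. Expand this rational in ℤ_3: compute digits iteratively via d_i = x_i mod 3, x_{i+1} = (x_i − d_i)/3. The first 7 digits are (1, 0, 0, 2, 2, 0, 2).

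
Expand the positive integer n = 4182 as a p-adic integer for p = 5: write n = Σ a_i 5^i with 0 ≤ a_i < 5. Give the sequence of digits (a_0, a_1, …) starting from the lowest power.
(a_0, a_1, …) = (2, 1, 2, 3, 1, 1)

Repeated division by 5 gives the digits low-to-high: 4182 = 2 + 1·5^1 + 2·5^2 + 3·5^3 + 1·5^4 + 1·5^5. Digit sequence: (2, 1, 2, 3, 1, 1).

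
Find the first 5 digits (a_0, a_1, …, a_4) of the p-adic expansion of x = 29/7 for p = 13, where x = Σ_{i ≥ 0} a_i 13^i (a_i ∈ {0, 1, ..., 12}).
(a_0, …, a_4) = (6, 11, 1, 11, 1)

v_13(29/7) = 0 (numerator and denominator both coprime to 13), so x ∈ ℤ_13^×. Compute digits iteratively via a_i = x_i mod 13, x_{i+1} = (x_i − a_i)/13, with x_0 = x:
  x_0 = 29/7;  a_0 = 6;  x_1 = (x_0 − 6)/13 = -1/7
  x_1 = -1/7;  a_1 = 11;  x_2 = (x_1 − 11)/13 = -6/7
  x_2 = -6/7;  a_2 = 1;  x_3 = (x_2 − 1)/13 = -1/7
  x_3 = -1/7;  a_3 = 11;  x_4 = (x_3 − 11)/13 = -6/7
  x_4 = -6/7;  a_4 = 1;  x_5 = (x_4 − 1)/13 = -1/7
Digits: (6, 11, 1, 11, 1).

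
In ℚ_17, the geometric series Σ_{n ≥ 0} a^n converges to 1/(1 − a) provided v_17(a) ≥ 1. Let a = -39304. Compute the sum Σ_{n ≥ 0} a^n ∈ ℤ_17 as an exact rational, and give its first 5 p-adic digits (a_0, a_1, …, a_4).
Σ a^n = 1/(1 − a) = 1/39305;  first 5 digits = (1, 0, 0, 9, 16)

v_17(a) = 3 ≥ 1, so the series converges in ℤ_17 to 1/(1 − a) = 1/(1 − (-39304)) = 1/39305. Expand this rational in ℤ_17: compute digits iteratively via d_i = x_i mod 17, x_{i+1} = (x_i − d_i)/17. The first 5 digits are (1, 0, 0, 9, 16).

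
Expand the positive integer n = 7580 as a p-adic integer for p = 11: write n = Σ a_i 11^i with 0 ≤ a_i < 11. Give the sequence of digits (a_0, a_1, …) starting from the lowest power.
(a_0, a_1, …) = (1, 7, 7, 5)

Repeated division by 11 gives the digits low-to-high: 7580 = 1 + 7·11^1 + 7·11^2 + 5·11^3. Digit sequence: (1, 7, 7, 5).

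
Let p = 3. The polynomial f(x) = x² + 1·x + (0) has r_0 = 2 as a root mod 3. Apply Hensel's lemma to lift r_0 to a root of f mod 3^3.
r_2 = 26 (mod 27)

Hensel: r_{i+1} = r_i − f(r_i)·(f′(r_i))^{-1} mod 3^{i+2}, f′(x) = 2x + 1. Iterate:
  r_0 = 2 (mod 3)
  r_1 = 8 (mod 9)
  r_2 = 26 (mod 27)
Final: r = 26 satisfies f(r) ≡ 0 mod 3^3.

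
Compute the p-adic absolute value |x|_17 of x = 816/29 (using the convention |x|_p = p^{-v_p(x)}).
|816/29|_17 = 1/17

Step 1 — compute v_17(x) by factoring powers of 17 out of the numerator and denominator: v_17(816/29) = 1. Step 2 — apply |x|_p = p^{-v_p(x)} = 17^{-1} = 1/17.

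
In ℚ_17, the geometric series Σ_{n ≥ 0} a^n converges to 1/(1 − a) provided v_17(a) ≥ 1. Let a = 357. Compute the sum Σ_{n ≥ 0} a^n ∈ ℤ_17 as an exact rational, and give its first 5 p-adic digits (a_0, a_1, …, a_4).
Σ a^n = 1/(1 − a) = -1/356;  first 5 digits = (1, 4, 0, 5, 3)

v_17(a) = 1 ≥ 1, so the series converges in ℤ_17 to 1/(1 − a) = 1/(1 − 357) = -1/356. Expand this rational in ℤ_17: compute digits iteratively via d_i = x_i mod 17, x_{i+1} = (x_i − d_i)/17. The first 5 digits are (1, 4, 0, 5, 3).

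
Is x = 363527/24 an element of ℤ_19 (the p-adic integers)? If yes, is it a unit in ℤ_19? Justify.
x ∈ ℤ_19 but not a unit; v_19(x) = 3 > 0

ℤ_19 = {x ∈ ℚ_19 : v_19(x) ≥ 0} and ℤ_19^× = {x ∈ ℤ_19 : v_19(x) = 0}. Here v_19(363527/24) = v_19(num) − v_19(den) = 3; compare against these criteria.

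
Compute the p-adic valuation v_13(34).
v_13(34) = 0

v_13(n) is the largest exponent k such that 13^k divides n. Factor out: 34 = 13^0 · 34. (Sign doesn't affect v_p.) So v_13(34) = 0.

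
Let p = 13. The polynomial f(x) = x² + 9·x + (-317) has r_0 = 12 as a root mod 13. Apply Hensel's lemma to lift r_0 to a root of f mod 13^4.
r_3 = 25999 (mod 28561)

Hensel: r_{i+1} = r_i − f(r_i)·(f′(r_i))^{-1} mod 13^{i+2}, f′(x) = 2x + 9. Iterate:
  r_0 = 12 (mod 13)
  r_1 = 142 (mod 169)
  r_2 = 1832 (mod 2197)
  r_3 = 25999 (mod 28561)
Final: r = 25999 satisfies f(r) ≡ 0 mod 13^4.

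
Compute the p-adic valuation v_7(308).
v_7(308) = 1

v_7(n) is the largest exponent k such that 7^k divides n. Factor out: 308 = 7^1 · 44. (Sign doesn't affect v_p.) So v_7(308) = 1.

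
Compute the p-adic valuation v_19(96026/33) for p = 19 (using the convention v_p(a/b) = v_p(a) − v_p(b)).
v_19(96026/33) = 3

Factor powers of 19 from the numerator and denominator of the reduced fraction: 96026 = 19^3 · 14 and 33 = 19^0 · 33. Apply v_p(a/b) = v_p(a) − v_p(b): v_19(96026/33) = 3 − 0 = 3.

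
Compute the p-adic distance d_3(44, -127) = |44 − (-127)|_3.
d_3(44, -127) = 1/9

Step 1 — x − y = 44 − (-127) = 171. Step 2 — v_3(171) = 2 (factor: 171 = (3^2 · 19); the sign does not affect v_p). Step 3 — |x − y|_3 = 3^{-2} = 1/9.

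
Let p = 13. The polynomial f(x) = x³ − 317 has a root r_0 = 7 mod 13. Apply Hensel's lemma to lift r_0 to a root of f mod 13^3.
r_2 = 423 (mod 2197)

Hensel: r_{i+1} = r_i − f(r_i)/f′(r_i) mod 13^{i+2}, where f′(x) = 3x². Iterate:
  r_0 = 7 (mod 13)
  r_1 = 85 (mod 169)
  r_2 = 423 (mod 2197)
Final: r = 423 with f(r) ≡ 0 mod 13^3.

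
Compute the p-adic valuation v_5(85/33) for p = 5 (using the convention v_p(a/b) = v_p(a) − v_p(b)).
v_5(85/33) = 1

Factor powers of 5 from the numerator and denominator of the reduced fraction: 85 = 5^1 · 17 and 33 = 5^0 · 33. Apply v_p(a/b) = v_p(a) − v_p(b): v_5(85/33) = 1 − 0 = 1.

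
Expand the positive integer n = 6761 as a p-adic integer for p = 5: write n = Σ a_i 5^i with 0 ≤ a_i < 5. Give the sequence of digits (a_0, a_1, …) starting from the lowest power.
(a_0, a_1, …) = (1, 2, 0, 4, 0, 2)

Repeated division by 5 gives the digits low-to-high: 6761 = 1 + 2·5^1 + 4·5^3 + 2·5^5. Digit sequence: (1, 2, 0, 4, 0, 2).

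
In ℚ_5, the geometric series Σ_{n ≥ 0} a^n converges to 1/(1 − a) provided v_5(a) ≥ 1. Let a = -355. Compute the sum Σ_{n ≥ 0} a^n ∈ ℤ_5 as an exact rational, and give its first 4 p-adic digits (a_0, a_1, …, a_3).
Σ a^n = 1/(1 − a) = 1/356;  first 4 digits = (1, 4, 1, 4)

v_5(a) = 1 ≥ 1, so the series converges in ℤ_5 to 1/(1 − a) = 1/(1 − (-355)) = 1/356. Expand this rational in ℤ_5: compute digits iteratively via d_i = x_i mod 5, x_{i+1} = (x_i − d_i)/5. The first 4 digits are (1, 4, 1, 4).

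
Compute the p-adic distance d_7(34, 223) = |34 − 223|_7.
d_7(34, 223) = 1/7

Step 1 — x − y = 34 − 223 = -189. Step 2 — v_7(-189) = 1 (factor: -189 = −(7^1 · 27); the sign does not affect v_p). Step 3 — |x − y|_7 = 7^{-1} = 1/7.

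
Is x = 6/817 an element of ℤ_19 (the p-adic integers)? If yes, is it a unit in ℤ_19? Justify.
x ∉ ℤ_19 (v_19(x) = -1 < 0)

ℤ_19 = {x ∈ ℚ_19 : v_19(x) ≥ 0} and ℤ_19^× = {x ∈ ℤ_19 : v_19(x) = 0}. Here v_19(6/817) = v_19(num) − v_19(den) = -1; compare against these criteria.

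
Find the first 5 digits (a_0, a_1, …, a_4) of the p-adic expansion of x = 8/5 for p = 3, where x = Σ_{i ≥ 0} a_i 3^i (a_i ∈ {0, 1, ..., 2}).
(a_0, …, a_4) = (1, 2, 0, 1, 2)

v_3(8/5) = 0 (numerator and denominator both coprime to 3), so x ∈ ℤ_3^×. Compute digits iteratively via a_i = x_i mod 3, x_{i+1} = (x_i − a_i)/3, with x_0 = x:
  x_0 = 8/5;  a_0 = 1;  x_1 = (x_0 − 1)/3 = 1/5
  x_1 = 1/5;  a_1 = 2;  x_2 = (x_1 − 2)/3 = -3/5
  x_2 = -3/5;  a_2 = 0;  x_3 = (x_2 − 0)/3 = -1/5
  x_3 = -1/5;  a_3 = 1;  x_4 = (x_3 − 1)/3 = -2/5
  x_4 = -2/5;  a_4 = 2;  x_5 = (x_4 − 2)/3 = -4/5
Digits: (1, 2, 0, 1, 2).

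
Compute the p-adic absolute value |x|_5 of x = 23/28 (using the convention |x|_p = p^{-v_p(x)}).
|23/28|_5 = 1

Step 1 — compute v_5(x) by factoring powers of 5 out of the numerator and denominator: v_5(23/28) = 0. Step 2 — apply |x|_p = p^{-v_p(x)} = 5^{0} = 1.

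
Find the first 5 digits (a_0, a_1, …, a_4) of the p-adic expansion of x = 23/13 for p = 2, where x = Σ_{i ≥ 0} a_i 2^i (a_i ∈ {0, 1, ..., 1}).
(a_0, …, a_4) = (1, 1, 0, 0, 1)

v_2(23/13) = 0 (numerator and denominator both coprime to 2), so x ∈ ℤ_2^×. Compute digits iteratively via a_i = x_i mod 2, x_{i+1} = (x_i − a_i)/2, with x_0 = x:
  x_0 = 23/13;  a_0 = 1;  x_1 = (x_0 − 1)/2 = 5/13
  x_1 = 5/13;  a_1 = 1;  x_2 = (x_1 − 1)/2 = -4/13
  x_2 = -4/13;  a_2 = 0;  x_3 = (x_2 − 0)/2 = -2/13
  x_3 = -2/13;  a_3 = 0;  x_4 = (x_3 − 0)/2 = -1/13
  x_4 = -1/13;  a_4 = 1;  x_5 = (x_4 − 1)/2 = -7/13
Digits: (1, 1, 0, 0, 1).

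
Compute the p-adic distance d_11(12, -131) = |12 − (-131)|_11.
d_11(12, -131) = 1/11

Step 1 — x − y = 12 − (-131) = 143. Step 2 — v_11(143) = 1 (factor: 143 = (11^1 · 13); the sign does not affect v_p). Step 3 — |x − y|_11 = 11^{-1} = 1/11.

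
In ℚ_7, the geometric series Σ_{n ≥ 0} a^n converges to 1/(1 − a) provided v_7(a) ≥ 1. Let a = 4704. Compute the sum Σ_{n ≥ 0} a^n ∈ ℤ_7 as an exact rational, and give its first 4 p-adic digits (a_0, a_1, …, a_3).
Σ a^n = 1/(1 − a) = -1/4703;  first 4 digits = (1, 0, 5, 6)

v_7(a) = 2 ≥ 1, so the series converges in ℤ_7 to 1/(1 − a) = 1/(1 − 4704) = -1/4703. Expand this rational in ℤ_7: compute digits iteratively via d_i = x_i mod 7, x_{i+1} = (x_i − d_i)/7. The first 4 digits are (1, 0, 5, 6).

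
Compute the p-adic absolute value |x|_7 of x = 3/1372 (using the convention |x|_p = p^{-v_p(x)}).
|3/1372|_7 = 343

Step 1 — compute v_7(x) by factoring powers of 7 out of the numerator and denominator: v_7(3/1372) = -3. Step 2 — apply |x|_p = p^{-v_p(x)} = 7^{3} = 343.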